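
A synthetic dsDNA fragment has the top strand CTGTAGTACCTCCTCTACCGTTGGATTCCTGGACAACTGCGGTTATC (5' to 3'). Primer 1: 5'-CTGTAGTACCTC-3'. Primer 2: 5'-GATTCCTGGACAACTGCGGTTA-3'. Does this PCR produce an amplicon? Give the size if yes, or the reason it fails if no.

No product — both primers anneal to the same strand and extend in the same direction.

Primer 1 (CTGTAGTACCTC) matches the top strand at positions 1–12 (3' end points downstream).
Primer 2 (GATTCCTGGACAACTGCGGTTA) also matches the top strand directly, at positions 24–45 — its reverse complement TAACCGCAGTTGTCCAGGAATC is not present.
Both primers anneal to the bottom strand with 3' ends pointing the same way, so neither can prime synthesis back toward the other.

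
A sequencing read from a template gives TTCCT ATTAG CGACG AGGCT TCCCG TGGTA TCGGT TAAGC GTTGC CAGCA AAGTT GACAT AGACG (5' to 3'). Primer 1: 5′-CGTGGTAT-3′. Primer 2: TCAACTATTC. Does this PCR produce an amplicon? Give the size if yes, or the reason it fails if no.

No product — primer 2 has no binding site in the template.

Primer 2 (TCAACTATTC) does not match the top strand, and its reverse complement GAATAGTTGA does not match either.
With no annealing site for primer 2, no amplification occurs.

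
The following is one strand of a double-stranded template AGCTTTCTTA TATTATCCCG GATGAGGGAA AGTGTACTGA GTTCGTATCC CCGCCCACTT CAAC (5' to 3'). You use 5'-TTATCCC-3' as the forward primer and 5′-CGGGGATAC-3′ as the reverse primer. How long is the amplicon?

41 bp

Scanning the template, TTATCCC occurs at positions 13–19; this primer anneals to the bottom strand there with its 3' end pointing downstream.
Reverse complement of the reverse primer: GTATCCCCG. This occurs on the top strand at positions 45–53.
The product runs from position 13 to position 53, so its length is 53 − 13 + 1 = 41 bp.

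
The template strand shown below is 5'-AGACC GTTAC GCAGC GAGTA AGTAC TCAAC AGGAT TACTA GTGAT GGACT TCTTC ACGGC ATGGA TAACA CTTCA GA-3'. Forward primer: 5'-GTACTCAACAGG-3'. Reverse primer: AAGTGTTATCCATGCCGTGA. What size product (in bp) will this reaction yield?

Scanning the template, GTACTCAACAGG occurs at positions 22–33; this primer anneals to the bottom strand there with its 3' end pointing downstream.
Reverse complement of the reverse primer: TCACGGCATGGATAACACTT. This occurs on the top strand at positions 54–73.
Amplicon spans positions 22–73: 52 bp.

52 bp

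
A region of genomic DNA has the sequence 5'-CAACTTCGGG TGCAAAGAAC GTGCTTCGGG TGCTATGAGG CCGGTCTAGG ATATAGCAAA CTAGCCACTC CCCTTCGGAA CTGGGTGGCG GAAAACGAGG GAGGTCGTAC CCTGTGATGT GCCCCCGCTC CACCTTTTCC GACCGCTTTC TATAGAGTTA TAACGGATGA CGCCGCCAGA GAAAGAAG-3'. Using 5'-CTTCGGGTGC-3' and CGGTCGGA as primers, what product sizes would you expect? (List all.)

The forward primer CTTCGGGTGC matches the top strand at positions 4–13, 24–33.
The reverse primer's reverse complement is TCCGACCG, matching at positions 138–145.
Each forward site pairs with the reverse site to give a product ending at position 145: sizes 142, 122 bp.

142 bp, 122 bp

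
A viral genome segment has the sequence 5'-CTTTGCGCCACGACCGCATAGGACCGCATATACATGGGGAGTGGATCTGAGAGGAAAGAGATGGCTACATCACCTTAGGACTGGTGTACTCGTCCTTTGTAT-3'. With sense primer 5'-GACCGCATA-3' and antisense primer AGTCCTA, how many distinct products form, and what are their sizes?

Two products: 71 bp, 61 bp

The forward primer GACCGCATA matches the top strand at positions 12–20, 22–30.
The reverse primer's reverse complement is TAGGACT, matching at positions 76–82.
Each forward site pairs with the reverse site to give a product ending at position 82: sizes 71, 61 bp.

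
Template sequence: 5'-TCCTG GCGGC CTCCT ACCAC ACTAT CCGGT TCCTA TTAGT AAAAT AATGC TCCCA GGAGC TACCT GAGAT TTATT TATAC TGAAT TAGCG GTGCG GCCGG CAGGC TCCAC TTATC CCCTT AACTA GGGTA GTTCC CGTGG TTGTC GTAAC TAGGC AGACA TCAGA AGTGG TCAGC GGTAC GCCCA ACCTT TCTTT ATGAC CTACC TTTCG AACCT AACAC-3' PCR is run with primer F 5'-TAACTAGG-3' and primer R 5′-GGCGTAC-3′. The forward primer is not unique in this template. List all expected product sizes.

64 bp, 37 bp

The forward primer TAACTAGG matches the top strand at positions 120–127, 147–154.
The reverse primer's reverse complement is GTACGCC, matching at positions 177–183.
Each forward site pairs with the reverse site to give a product ending at position 183: sizes 64, 37 bp.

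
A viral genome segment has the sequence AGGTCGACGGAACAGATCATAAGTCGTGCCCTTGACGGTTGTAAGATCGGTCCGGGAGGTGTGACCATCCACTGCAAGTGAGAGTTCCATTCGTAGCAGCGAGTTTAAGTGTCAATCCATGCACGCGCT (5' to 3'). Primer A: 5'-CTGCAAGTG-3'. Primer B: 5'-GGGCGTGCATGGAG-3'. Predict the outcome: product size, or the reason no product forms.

No product — primer B has no binding site in the template.

Primer B (GGGCGTGCATGGAG) does not match the top strand, and its reverse complement CTCCATGCACGCCC does not match either.
With no annealing site for primer B, no amplification occurs.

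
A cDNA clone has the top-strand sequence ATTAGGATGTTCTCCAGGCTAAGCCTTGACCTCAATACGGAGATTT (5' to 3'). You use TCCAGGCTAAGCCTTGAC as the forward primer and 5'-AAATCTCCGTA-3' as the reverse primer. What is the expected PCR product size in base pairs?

34 bp

Scanning the template, TCCAGGCTAAGCCTTGAC occurs at positions 13–30; this primer anneals to the bottom strand there with its 3' end pointing downstream.
The reverse primer's reverse complement is TACGGAGATTT, which matches the template at positions 36–46.
Product length = (reverse-primer end) − (forward-primer start) + 1 = 46 − 13 + 1 = 34 bp.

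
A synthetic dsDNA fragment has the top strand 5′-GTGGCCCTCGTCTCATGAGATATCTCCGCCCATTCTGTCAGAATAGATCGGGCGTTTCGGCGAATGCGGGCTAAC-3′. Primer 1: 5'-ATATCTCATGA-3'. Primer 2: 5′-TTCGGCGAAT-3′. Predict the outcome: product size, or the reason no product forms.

Primer 1 (ATATCTCATGA) has reverse complement TCATGAGATAT, which matches the top strand at positions 13–23; primer 1 anneals to the top strand there with its 3' end pointing upstream toward position 13.
Primer 2 (TTCGGCGAAT) matches the top strand directly at positions 56–65; it anneals to the bottom strand with its 3' end pointing downstream toward position 65.
The 3' ends diverge (primer 1 extends toward position 1, primer 2 toward position 75), so the primers never converge on a shared product.

No product — the primers' 3' ends point away from each other.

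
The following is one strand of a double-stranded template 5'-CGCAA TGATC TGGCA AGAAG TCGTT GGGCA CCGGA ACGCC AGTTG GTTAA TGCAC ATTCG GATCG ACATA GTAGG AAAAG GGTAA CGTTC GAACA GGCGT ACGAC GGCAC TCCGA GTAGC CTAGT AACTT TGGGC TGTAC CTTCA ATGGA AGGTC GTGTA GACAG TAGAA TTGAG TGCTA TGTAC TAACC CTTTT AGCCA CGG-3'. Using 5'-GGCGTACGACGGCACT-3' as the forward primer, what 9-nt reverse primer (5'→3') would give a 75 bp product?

5'-TTCTACTGT-3'

The forward primer binds at positions 96–111, so a 75 bp product ends at position 96 + 75 − 1 = 170.
The reverse primer anneals to the top strand over positions 162–170, i.e. to ACAGTAGAA.
Its sequence written 5'→3' is the reverse complement: TTCTACTGT.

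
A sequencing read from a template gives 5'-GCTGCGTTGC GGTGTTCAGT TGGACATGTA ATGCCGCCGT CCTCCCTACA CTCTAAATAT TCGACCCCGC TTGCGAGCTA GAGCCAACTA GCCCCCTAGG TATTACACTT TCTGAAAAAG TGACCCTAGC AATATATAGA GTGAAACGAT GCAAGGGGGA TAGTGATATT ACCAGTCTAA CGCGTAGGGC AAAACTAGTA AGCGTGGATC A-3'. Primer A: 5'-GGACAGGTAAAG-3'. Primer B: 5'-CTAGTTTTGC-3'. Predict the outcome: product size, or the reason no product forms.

Primer A (GGACAGGTAAAG) does not match the top strand, and its reverse complement CTTTACCTGTCC does not match either.
With no annealing site for primer A, no amplification occurs.

No product — primer A has no binding site in the template.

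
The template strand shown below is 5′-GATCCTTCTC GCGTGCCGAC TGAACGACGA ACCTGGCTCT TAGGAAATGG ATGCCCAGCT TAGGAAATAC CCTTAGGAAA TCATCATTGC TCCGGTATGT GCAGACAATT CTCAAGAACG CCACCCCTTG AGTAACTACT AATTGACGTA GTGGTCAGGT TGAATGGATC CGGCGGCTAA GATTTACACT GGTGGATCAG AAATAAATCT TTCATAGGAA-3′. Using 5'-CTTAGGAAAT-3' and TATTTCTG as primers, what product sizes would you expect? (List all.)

The forward primer CTTAGGAAAT matches the top strand at positions 39–48, 59–68, 72–81.
The reverse primer's reverse complement is CAGAAATA, matching at positions 198–205.
Each forward site pairs with the reverse site to give a product ending at position 205: sizes 167, 147, 134 bp.

167 bp, 147 bp, 134 bp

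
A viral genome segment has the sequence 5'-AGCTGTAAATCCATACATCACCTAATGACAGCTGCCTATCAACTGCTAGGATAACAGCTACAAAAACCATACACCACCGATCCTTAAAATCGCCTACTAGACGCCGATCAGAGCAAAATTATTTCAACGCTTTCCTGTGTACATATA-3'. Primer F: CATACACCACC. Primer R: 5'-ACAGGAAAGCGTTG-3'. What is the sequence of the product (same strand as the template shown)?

Scanning the template, CATACACCACC occurs at positions 68–78; this primer anneals to the bottom strand there with its 3' end pointing downstream.
Reverse complement of the reverse primer: CAACGCTTTCCTGT. This occurs on the top strand at positions 125–138.
The product is the template from position 68 through 138 (71 bp).

5'-CATACACCACCGATCCTTAAAATCGCCTACTAGACGCCGATCAGAGCAAAATTATTTCAACGCTTTCCTGT-3'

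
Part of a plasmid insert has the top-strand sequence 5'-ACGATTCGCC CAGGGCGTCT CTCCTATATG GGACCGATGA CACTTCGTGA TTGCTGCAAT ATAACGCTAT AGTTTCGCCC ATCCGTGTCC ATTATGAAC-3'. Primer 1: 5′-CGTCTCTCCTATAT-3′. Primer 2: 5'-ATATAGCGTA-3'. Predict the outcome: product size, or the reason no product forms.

Primer 2 (ATATAGCGTA) does not match the top strand, and its reverse complement TACGCTATAT does not match either.
With no annealing site for primer 2, no amplification occurs.

No product — primer 2 has no binding site in the template.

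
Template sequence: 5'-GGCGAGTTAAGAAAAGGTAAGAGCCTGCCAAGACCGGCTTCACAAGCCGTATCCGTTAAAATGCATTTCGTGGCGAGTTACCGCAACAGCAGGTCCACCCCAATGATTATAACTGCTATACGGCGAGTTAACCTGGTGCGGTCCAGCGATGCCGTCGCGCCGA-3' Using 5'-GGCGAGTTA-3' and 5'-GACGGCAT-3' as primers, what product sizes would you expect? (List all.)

156 bp, 85 bp, 35 bp

The forward primer GGCGAGTTA matches the top strand at positions 1–9, 72–80, 122–130.
The reverse primer's reverse complement is ATGCCGTC, matching at positions 149–156.
Each forward site pairs with the reverse site to give a product ending at position 156: sizes 156, 85, 35 bp.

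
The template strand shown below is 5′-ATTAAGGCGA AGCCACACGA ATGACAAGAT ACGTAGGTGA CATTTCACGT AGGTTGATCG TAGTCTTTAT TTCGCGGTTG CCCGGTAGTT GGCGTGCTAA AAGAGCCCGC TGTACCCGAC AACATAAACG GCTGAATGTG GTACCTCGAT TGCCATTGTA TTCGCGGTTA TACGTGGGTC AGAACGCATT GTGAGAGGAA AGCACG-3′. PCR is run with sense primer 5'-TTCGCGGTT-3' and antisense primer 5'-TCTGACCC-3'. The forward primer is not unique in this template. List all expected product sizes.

113 bp, 23 bp

The forward primer TTCGCGGTT matches the top strand at positions 71–79, 161–169.
The reverse primer's reverse complement is GGGTCAGA, matching at positions 176–183.
Each forward site pairs with the reverse site to give a product ending at position 183: sizes 113, 23 bp.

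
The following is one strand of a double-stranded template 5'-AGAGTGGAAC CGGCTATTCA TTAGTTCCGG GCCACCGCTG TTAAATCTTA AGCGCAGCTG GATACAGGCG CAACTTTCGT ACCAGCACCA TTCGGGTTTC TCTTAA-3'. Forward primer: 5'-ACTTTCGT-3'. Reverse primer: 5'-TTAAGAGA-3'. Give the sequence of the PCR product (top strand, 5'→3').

The forward primer matches the template at positions 73–80.
Taking the reverse complement of TTAAGAGA gives TCTCTTAA, found at positions 99–106 on the template; the primer anneals here to the top strand with its 3' end pointing upstream.
The product is the template from position 73 through 106 (34 bp).

5'-ACTTTCGTACCAGCACCATTCGGGTTTCTCTTAA-3'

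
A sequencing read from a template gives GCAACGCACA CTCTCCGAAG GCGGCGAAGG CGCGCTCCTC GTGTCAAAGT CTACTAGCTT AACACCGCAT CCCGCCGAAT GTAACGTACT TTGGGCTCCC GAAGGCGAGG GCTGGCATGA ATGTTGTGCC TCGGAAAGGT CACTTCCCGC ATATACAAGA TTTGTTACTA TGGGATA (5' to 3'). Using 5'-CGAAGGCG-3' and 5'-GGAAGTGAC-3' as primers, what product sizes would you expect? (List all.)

The forward primer CGAAGGCG matches the top strand at positions 16–23, 25–32, 100–107.
The reverse primer's reverse complement is GTCACTTCC, matching at positions 139–147.
Each forward site pairs with the reverse site to give a product ending at position 147: sizes 132, 123, 48 bp.

132 bp, 123 bp, 48 bp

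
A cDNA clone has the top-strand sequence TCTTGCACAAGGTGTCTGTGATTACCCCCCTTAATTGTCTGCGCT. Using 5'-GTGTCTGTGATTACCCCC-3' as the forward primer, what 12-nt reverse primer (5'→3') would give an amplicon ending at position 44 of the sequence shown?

The forward primer binds at positions 12–29; the product's 3' end on the top strand is position 44.
The reverse primer anneals to the top strand over positions 33–44, i.e. to AATTGTCTGCGC.
Its sequence written 5'→3' is the reverse complement: GCGCAGACAATT.

5'-GCGCAGACAATT-3'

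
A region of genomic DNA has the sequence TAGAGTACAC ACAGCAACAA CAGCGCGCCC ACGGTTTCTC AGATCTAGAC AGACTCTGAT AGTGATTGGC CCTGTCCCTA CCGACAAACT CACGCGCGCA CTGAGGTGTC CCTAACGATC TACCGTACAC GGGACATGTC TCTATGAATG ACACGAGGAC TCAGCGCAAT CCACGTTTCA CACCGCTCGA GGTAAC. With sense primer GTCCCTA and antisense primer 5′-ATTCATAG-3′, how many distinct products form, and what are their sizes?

Two products: 76 bp, 42 bp

The forward primer GTCCCTA matches the top strand at positions 74–80, 108–114.
The reverse primer's reverse complement is CTATGAAT, matching at positions 142–149.
Each forward site pairs with the reverse site to give a product ending at position 149: sizes 76, 42 bp.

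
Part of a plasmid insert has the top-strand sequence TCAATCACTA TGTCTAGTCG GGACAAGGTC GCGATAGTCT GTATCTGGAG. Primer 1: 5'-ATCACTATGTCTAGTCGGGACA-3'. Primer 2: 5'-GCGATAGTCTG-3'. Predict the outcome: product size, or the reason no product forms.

Primer 1 (ATCACTATGTCTAGTCGGGACA) matches the top strand at positions 4–25 (3' end points downstream).
Primer 2 (GCGATAGTCTG) also matches the top strand directly, at positions 31–41 — its reverse complement CAGACTATCGC is not present.
Both primers anneal to the bottom strand with 3' ends pointing the same way, so neither can prime synthesis back toward the other.

No product — both primers anneal to the same strand and extend in the same direction.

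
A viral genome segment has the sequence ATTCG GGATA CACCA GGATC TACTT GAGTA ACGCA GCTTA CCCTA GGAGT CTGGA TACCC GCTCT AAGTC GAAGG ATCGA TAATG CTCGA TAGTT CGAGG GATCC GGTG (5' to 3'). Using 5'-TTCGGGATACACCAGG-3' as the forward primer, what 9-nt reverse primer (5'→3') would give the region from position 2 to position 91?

The product's 3' end on the top strand is position 91.
The reverse primer anneals to the top strand over positions 83–91, i.e. to ATGCTCGAT.
Its sequence written 5'→3' is the reverse complement: ATCGAGCAT.

5'-ATCGAGCAT-3'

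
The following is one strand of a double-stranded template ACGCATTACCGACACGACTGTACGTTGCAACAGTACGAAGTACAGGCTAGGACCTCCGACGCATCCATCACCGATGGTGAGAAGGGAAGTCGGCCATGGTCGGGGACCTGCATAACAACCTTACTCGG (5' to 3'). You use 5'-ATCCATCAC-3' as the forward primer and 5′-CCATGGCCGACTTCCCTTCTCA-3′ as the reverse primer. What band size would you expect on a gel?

37 bp

Forward primer ATCCATCAC is found on the top strand at positions 63–71.
The reverse primer's reverse complement is TGAGAAGGGAAGTCGGCCATGG, which matches the template at positions 78–99.
Product length = (reverse-primer end) − (forward-primer start) + 1 = 99 − 63 + 1 = 37 bp.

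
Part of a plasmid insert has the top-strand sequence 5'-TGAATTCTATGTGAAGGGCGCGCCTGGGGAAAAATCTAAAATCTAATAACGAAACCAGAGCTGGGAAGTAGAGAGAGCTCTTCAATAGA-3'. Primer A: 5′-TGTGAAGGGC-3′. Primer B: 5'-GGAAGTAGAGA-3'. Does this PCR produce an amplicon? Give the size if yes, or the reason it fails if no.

No product — both primers anneal to the same strand and extend in the same direction.

Primer A (TGTGAAGGGC) matches the top strand at positions 10–19 (3' end points downstream).
Primer B (GGAAGTAGAGA) also matches the top strand directly, at positions 64–74 — its reverse complement TCTCTACTTCC is not present.
Both primers anneal to the bottom strand with 3' ends pointing the same way, so neither can prime synthesis back toward the other.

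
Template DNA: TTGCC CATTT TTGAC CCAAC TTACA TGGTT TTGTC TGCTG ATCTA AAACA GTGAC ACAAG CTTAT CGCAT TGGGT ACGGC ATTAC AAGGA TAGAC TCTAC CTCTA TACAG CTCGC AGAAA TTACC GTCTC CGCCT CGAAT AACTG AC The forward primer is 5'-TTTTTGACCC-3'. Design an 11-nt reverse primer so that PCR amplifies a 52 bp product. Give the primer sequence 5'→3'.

The forward primer binds at positions 8–17, so a 52 bp product ends at position 8 + 52 − 1 = 59.
The reverse primer anneals to the top strand over positions 49–59, i.e. to CAGTGACACAA.
Its sequence written 5'→3' is the reverse complement: TTGTGTCACTG.

5'-TTGTGTCACTG-3'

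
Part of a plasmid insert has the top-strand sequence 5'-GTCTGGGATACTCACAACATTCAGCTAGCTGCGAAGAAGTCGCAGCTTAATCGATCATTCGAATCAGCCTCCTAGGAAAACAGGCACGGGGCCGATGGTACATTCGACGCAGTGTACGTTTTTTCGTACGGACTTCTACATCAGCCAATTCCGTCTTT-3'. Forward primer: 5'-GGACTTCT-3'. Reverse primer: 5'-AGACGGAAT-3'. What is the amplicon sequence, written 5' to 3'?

5'-GGACTTCTACATCAGCCAATTCCGTCT-3'

Forward primer GGACTTCT is found on the top strand at positions 130–137.
The reverse primer's reverse complement is ATTCCGTCT, which matches the template at positions 148–156.
The product is the template from position 130 through 156 (27 bp).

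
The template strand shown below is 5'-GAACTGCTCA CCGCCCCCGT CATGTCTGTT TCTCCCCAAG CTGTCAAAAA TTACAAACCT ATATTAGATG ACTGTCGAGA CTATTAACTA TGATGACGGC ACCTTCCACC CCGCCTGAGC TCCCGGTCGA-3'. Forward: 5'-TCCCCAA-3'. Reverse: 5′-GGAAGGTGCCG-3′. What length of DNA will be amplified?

Forward primer TCCCCAA is found on the top strand at positions 33–39.
Taking the reverse complement of GGAAGGTGCCG gives CGGCACCTTCC, found at positions 97–107 on the template; the primer anneals here to the top strand with its 3' end pointing upstream.
Product length = (reverse-primer end) − (forward-primer start) + 1 = 107 − 33 + 1 = 75 bp.

75 bp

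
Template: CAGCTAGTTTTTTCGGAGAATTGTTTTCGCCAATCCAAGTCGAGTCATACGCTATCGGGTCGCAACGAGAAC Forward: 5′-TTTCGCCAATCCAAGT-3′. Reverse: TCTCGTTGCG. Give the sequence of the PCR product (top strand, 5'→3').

5'-TTTCGCCAATCCAAGTCGAGTCATACGCTATCGGGTCGCAACGAGA-3'

Scanning the template, TTTCGCCAATCCAAGT occurs at positions 25–40; this primer anneals to the bottom strand there with its 3' end pointing downstream.
The reverse primer's reverse complement is CGCAACGAGA, which matches the template at positions 61–70.
The product is the template from position 25 through 70 (46 bp).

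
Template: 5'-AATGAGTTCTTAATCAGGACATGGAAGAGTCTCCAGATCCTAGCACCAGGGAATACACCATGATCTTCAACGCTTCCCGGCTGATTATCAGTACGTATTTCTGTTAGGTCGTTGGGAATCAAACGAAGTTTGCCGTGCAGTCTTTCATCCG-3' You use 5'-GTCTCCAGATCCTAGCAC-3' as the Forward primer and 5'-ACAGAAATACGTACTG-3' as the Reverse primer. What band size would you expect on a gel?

76 bp

The forward primer matches the template at positions 29–46.
Reverse complement of the reverse primer: CAGTACGTATTTCTGT. This occurs on the top strand at positions 89–104.
Amplicon spans positions 29–104: 76 bp.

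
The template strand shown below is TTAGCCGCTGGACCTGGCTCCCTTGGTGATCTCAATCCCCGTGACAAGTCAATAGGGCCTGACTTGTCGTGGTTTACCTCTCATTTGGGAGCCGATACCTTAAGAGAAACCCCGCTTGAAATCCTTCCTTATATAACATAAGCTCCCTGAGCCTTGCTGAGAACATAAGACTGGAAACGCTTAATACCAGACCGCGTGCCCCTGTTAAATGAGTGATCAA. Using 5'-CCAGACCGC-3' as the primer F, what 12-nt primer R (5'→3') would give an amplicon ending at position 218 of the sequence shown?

5'-GATCACTCATTT-3'

The forward primer binds at positions 187–195; the product's 3' end on the top strand is position 218.
The reverse primer anneals to the top strand over positions 207–218, i.e. to AAATGAGTGATC.
Its sequence written 5'→3' is the reverse complement: GATCACTCATTT.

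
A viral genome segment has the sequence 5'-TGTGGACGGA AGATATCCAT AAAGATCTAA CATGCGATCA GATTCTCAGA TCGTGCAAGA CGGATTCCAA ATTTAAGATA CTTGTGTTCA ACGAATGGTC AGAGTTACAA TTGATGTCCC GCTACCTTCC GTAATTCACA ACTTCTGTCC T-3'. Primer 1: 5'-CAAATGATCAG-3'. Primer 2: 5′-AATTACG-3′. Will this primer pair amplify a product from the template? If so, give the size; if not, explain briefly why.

No product — primer 1 has no binding site in the template.

Primer 1 (CAAATGATCAG) does not match the top strand, and its reverse complement CTGATCATTTG does not match either.
With no annealing site for primer 1, no amplification occurs.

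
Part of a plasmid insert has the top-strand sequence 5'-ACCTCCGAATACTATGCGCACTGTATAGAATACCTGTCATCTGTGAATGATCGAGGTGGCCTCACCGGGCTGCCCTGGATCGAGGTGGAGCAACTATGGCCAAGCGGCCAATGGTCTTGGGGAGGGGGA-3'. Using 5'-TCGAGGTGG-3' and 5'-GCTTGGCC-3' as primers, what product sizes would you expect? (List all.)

The forward primer TCGAGGTGG matches the top strand at positions 51–59, 80–88.
The reverse primer's reverse complement is GGCCAAGC, matching at positions 98–105.
Each forward site pairs with the reverse site to give a product ending at position 105: sizes 55, 26 bp.

55 bp, 26 bp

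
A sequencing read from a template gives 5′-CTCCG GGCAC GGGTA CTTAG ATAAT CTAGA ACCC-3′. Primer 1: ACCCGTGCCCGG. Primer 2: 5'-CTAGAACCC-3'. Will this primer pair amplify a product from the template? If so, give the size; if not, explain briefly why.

No product — the primers' 3' ends point away from each other.

Primer 1 (ACCCGTGCCCGG) has reverse complement CCGGGCACGGGT, which matches the top strand at positions 3–14; primer 1 anneals to the top strand there with its 3' end pointing upstream toward position 3.
Primer 2 (CTAGAACCC) matches the top strand directly at positions 26–34; it anneals to the bottom strand with its 3' end pointing downstream toward position 34.
The 3' ends diverge (primer 1 extends toward position 1, primer 2 toward position 34), so the primers never converge on a shared product.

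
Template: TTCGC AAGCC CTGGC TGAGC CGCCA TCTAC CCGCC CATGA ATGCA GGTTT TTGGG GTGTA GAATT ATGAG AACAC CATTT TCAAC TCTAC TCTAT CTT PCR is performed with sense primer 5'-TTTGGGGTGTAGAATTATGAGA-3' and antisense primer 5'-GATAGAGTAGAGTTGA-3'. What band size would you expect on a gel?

The forward primer matches the template at positions 50–71.
Taking the reverse complement of GATAGAGTAGAGTTGA gives TCAACTCTACTCTATC, found at positions 81–96 on the template; the primer anneals here to the top strand with its 3' end pointing upstream.
Product length = (reverse-primer end) − (forward-primer start) + 1 = 96 − 50 + 1 = 47 bp.

47 bp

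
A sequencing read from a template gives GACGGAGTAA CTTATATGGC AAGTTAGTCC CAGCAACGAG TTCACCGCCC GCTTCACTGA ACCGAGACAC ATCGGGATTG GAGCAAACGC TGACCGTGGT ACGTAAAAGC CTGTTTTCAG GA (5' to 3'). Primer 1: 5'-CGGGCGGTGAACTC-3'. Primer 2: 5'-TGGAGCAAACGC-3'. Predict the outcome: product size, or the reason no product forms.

No product — the primers' 3' ends point away from each other.

Primer 1 (CGGGCGGTGAACTC) has reverse complement GAGTTCACCGCCCG, which matches the top strand at positions 38–51; primer 1 anneals to the top strand there with its 3' end pointing upstream toward position 38.
Primer 2 (TGGAGCAAACGC) matches the top strand directly at positions 79–90; it anneals to the bottom strand with its 3' end pointing downstream toward position 90.
The 3' ends diverge (primer 1 extends toward position 1, primer 2 toward position 122), so the primers never converge on a shared product.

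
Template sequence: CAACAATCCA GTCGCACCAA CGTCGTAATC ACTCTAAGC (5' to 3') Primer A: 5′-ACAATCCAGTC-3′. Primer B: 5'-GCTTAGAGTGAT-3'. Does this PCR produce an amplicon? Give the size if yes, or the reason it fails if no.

Yes — a 37 bp product.

Primer A (ACAATCCAGTC) matches the top strand at positions 3–13; it acts as a forward primer.
Primer B's reverse complement is ATCACTCTAAGC, matching the top strand at positions 28–39; it acts as a reverse primer.
The 3' ends face each other across positions 3–39, giving a 37 bp product.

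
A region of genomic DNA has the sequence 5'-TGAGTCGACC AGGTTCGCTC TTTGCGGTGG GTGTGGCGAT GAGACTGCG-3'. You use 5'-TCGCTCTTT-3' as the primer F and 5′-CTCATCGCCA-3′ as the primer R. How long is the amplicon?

29 bp

Forward primer TCGCTCTTT is found on the top strand at positions 15–23.
Reverse complement of the reverse primer: TGGCGATGAG. This occurs on the top strand at positions 34–43.
The product runs from position 15 to position 43, so its length is 43 − 15 + 1 = 29 bp.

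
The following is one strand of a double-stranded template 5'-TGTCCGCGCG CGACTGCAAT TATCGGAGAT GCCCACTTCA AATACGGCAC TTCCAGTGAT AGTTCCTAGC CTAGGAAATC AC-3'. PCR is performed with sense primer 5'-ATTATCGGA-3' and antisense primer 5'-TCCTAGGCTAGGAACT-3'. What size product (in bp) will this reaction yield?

Forward primer ATTATCGGA is found on the top strand at positions 19–27.
Reverse complement of the reverse primer: AGTTCCTAGCCTAGGA. This occurs on the top strand at positions 61–76.
Product length = (reverse-primer end) − (forward-primer start) + 1 = 76 − 19 + 1 = 58 bp.

58 bp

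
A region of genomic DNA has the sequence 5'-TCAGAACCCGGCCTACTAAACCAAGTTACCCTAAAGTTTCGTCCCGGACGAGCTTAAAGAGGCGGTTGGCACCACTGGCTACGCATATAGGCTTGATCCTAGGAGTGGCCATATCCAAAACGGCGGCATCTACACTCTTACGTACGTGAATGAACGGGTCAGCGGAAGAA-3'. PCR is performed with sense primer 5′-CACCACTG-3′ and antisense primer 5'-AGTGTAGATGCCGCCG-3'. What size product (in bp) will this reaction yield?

67 bp

The forward primer matches the template at positions 70–77.
Taking the reverse complement of AGTGTAGATGCCGCCG gives CGGCGGCATCTACACT, found at positions 121–136 on the template; the primer anneals here to the top strand with its 3' end pointing upstream.
Product length = (reverse-primer end) − (forward-primer start) + 1 = 136 − 70 + 1 = 67 bp.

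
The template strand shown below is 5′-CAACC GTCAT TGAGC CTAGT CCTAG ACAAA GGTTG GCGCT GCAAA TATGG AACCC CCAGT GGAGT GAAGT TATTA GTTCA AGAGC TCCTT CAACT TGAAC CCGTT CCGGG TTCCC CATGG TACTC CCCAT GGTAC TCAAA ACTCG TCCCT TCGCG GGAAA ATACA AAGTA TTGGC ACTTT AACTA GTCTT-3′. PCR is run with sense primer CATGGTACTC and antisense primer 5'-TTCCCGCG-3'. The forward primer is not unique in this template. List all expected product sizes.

The forward primer CATGGTACTC matches the top strand at positions 116–125, 128–137.
The reverse primer's reverse complement is CGCGGGAA, matching at positions 152–159.
Each forward site pairs with the reverse site to give a product ending at position 159: sizes 44, 32 bp.

44 bp, 32 bp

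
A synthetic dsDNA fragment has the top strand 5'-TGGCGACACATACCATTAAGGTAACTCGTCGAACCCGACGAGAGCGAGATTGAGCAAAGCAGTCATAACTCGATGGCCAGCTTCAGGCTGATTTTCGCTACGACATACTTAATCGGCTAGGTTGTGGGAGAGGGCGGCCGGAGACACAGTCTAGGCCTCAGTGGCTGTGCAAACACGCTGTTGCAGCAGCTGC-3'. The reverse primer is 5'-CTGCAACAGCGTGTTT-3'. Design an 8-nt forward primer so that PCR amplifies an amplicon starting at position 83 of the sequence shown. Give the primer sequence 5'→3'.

The reverse primer's reverse complement AAACACGCTGTTGCAG matches the template at positions 171–186; the product starts at position 83.
The forward primer is identical to the top strand over positions 83–90: TCAGGCTG.

5'-TCAGGCTG-3'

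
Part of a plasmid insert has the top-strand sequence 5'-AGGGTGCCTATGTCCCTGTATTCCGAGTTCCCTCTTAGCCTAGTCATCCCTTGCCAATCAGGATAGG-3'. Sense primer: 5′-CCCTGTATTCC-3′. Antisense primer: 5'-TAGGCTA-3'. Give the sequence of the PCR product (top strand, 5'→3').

5'-CCCTGTATTCCGAGTTCCCTCTTAGCCTA-3'

Scanning the template, CCCTGTATTCC occurs at positions 14–24; this primer anneals to the bottom strand there with its 3' end pointing downstream.
The reverse primer's reverse complement is TAGCCTA, which matches the template at positions 36–42.
The product is the template from position 14 through 42 (29 bp).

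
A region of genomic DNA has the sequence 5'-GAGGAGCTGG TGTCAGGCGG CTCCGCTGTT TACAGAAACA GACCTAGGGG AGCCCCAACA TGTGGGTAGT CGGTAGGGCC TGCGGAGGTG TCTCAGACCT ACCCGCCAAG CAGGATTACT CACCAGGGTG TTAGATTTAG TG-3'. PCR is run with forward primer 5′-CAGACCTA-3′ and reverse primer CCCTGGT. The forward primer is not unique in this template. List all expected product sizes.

The forward primer CAGACCTA matches the top strand at positions 39–46, 94–101.
The reverse primer's reverse complement is ACCAGGG, matching at positions 122–128.
Each forward site pairs with the reverse site to give a product ending at position 128: sizes 90, 35 bp.

90 bp, 35 bp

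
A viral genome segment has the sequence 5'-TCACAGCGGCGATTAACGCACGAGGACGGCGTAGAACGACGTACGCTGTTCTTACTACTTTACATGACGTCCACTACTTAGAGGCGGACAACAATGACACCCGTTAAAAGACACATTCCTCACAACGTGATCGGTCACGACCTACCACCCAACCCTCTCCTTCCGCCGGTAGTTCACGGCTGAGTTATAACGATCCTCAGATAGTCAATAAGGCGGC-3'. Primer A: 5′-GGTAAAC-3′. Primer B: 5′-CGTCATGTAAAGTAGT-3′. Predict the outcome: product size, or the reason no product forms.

No product — primer A has no binding site in the template.

Primer A (GGTAAAC) does not match the top strand, and its reverse complement GTTTACC does not match either.
With no annealing site for primer A, no amplification occurs.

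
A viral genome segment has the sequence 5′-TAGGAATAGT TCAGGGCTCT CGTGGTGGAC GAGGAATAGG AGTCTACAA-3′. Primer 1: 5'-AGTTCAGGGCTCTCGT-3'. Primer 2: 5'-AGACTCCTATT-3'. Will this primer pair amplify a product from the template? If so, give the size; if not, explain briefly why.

Primer 1 (AGTTCAGGGCTCTCGT) matches the top strand at positions 8–23; it acts as a forward primer.
Primer 2's reverse complement is AATAGGAGTCT, matching the top strand at positions 35–45; it acts as a reverse primer.
The 3' ends face each other across positions 8–45, giving a 38 bp product.

Yes — a 38 bp product.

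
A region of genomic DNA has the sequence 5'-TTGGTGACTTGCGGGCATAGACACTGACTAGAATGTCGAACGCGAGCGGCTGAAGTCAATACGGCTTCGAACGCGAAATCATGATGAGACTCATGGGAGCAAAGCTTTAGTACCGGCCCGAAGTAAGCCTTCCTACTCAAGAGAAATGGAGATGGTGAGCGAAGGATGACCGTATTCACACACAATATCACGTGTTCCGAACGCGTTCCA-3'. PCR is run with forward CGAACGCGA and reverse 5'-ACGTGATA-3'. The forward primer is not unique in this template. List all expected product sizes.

The forward primer CGAACGCGA matches the top strand at positions 37–45, 68–76.
The reverse primer's reverse complement is TATCACGT, matching at positions 186–193.
Each forward site pairs with the reverse site to give a product ending at position 193: sizes 157, 126 bp.

157 bp, 126 bp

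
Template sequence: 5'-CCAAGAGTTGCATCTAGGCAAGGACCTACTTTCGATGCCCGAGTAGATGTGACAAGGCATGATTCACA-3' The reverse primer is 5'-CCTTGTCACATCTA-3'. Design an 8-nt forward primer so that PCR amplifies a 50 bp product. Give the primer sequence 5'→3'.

5'-TTGCATCT-3'

The reverse primer's reverse complement TAGATGTGACAAGG matches the template at positions 44–57, so the product ends at position 57.
A 50 bp product then starts at position 57 − 50 + 1 = 8.
The forward primer is identical to the top strand there: TTGCATCT.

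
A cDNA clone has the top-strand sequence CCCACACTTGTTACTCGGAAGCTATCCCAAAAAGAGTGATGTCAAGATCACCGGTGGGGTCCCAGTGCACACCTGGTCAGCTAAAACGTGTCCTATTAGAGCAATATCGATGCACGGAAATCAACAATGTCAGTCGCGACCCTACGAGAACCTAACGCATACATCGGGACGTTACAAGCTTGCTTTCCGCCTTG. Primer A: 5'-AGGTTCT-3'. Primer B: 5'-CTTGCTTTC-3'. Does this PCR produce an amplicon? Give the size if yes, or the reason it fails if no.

No product — the primers' 3' ends point away from each other.

Primer A (AGGTTCT) has reverse complement AGAACCT, which matches the top strand at positions 147–153; primer A anneals to the top strand there with its 3' end pointing upstream toward position 147.
Primer B (CTTGCTTTC) matches the top strand directly at positions 179–187; it anneals to the bottom strand with its 3' end pointing downstream toward position 187.
The 3' ends diverge (primer A extends toward position 1, primer B toward position 194), so the primers never converge on a shared product.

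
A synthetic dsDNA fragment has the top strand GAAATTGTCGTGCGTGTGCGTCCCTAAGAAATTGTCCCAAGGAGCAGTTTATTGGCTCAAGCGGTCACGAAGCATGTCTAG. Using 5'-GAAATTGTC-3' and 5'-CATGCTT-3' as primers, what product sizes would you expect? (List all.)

76 bp, 49 bp

The forward primer GAAATTGTC matches the top strand at positions 1–9, 28–36.
The reverse primer's reverse complement is AAGCATG, matching at positions 70–76.
Each forward site pairs with the reverse site to give a product ending at position 76: sizes 76, 49 bp.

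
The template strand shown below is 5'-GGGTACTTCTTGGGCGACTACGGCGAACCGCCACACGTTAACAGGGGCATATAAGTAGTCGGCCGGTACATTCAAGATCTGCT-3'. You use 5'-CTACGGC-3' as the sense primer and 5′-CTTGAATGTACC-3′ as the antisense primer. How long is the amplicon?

Scanning the template, CTACGGC occurs at positions 18–24; this primer anneals to the bottom strand there with its 3' end pointing downstream.
The reverse primer's reverse complement is GGTACATTCAAG, which matches the template at positions 65–76.
Amplicon spans positions 18–76: 59 bp.

59 bp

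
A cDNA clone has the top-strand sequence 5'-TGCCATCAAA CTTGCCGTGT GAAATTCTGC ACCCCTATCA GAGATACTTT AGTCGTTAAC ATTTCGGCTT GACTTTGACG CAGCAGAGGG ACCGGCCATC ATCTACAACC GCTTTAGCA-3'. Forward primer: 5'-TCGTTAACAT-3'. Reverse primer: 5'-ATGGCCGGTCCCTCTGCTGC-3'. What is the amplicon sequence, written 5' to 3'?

5'-TCGTTAACATTTCGGCTTGACTTTGACGCAGCAGAGGGACCGGCCAT-3'

Scanning the template, TCGTTAACAT occurs at positions 53–62; this primer anneals to the bottom strand there with its 3' end pointing downstream.
The reverse primer's reverse complement is GCAGCAGAGGGACCGGCCAT, which matches the template at positions 80–99.
The product is the template from position 53 through 99 (47 bp).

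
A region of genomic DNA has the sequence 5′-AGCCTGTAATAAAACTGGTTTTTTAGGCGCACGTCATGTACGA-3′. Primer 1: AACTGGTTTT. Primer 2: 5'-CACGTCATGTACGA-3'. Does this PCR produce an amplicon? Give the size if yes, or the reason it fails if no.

No product — both primers anneal to the same strand and extend in the same direction.

Primer 1 (AACTGGTTTT) matches the top strand at positions 13–22 (3' end points downstream).
Primer 2 (CACGTCATGTACGA) also matches the top strand directly, at positions 30–43 — its reverse complement TCGTACATGACGTG is not present.
Both primers anneal to the bottom strand with 3' ends pointing the same way, so neither can prime synthesis back toward the other.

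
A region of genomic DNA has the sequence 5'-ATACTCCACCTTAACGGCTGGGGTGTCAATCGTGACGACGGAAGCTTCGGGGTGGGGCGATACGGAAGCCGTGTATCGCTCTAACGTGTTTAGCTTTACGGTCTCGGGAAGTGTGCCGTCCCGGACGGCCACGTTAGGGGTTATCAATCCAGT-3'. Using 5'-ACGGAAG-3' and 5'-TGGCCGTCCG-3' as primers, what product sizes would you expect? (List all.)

94 bp, 70 bp

The forward primer ACGGAAG matches the top strand at positions 38–44, 62–68.
The reverse primer's reverse complement is CGGACGGCCA, matching at positions 122–131.
Each forward site pairs with the reverse site to give a product ending at position 131: sizes 94, 70 bp.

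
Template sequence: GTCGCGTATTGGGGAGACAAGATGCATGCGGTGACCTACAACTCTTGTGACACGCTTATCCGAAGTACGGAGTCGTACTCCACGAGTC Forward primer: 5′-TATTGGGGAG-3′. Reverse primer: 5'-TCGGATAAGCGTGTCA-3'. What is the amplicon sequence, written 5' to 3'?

5'-TATTGGGGAGACAAGATGCATGCGGTGACCTACAACTCTTGTGACACGCTTATCCGA-3'

The forward primer matches the template at positions 7–16.
Taking the reverse complement of TCGGATAAGCGTGTCA gives TGACACGCTTATCCGA, found at positions 48–63 on the template; the primer anneals here to the top strand with its 3' end pointing upstream.
The product is the template from position 7 through 63 (57 bp).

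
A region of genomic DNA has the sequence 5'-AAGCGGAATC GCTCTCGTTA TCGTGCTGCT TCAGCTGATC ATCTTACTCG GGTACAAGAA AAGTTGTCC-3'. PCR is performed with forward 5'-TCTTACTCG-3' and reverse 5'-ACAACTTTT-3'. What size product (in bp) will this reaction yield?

Scanning the template, TCTTACTCG occurs at positions 42–50; this primer anneals to the bottom strand there with its 3' end pointing downstream.
Taking the reverse complement of ACAACTTTT gives AAAAGTTGT, found at positions 59–67 on the template; the primer anneals here to the top strand with its 3' end pointing upstream.
Amplicon spans positions 42–67: 26 bp.

26 bp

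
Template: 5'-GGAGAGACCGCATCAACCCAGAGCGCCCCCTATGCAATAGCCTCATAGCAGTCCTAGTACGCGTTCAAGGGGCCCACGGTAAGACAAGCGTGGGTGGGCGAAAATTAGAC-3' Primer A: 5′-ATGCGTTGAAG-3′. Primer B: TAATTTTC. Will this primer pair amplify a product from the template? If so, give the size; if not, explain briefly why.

No product — primer A has no binding site in the template.

Primer A (ATGCGTTGAAG) does not match the top strand, and its reverse complement CTTCAACGCAT does not match either.
With no annealing site for primer A, no amplification occurs.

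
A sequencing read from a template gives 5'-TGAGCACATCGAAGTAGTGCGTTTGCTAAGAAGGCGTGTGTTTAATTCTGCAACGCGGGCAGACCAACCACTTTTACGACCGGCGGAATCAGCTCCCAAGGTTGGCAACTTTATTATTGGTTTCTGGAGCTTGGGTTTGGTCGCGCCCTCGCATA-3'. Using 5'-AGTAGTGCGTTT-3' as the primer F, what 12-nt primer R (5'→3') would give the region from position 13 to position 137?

5'-AACCCAAGCTCC-3'

The product's 3' end on the top strand is position 137.
The reverse primer anneals to the top strand over positions 126–137, i.e. to GGAGCTTGGGTT.
Its sequence written 5'→3' is the reverse complement: AACCCAAGCTCC.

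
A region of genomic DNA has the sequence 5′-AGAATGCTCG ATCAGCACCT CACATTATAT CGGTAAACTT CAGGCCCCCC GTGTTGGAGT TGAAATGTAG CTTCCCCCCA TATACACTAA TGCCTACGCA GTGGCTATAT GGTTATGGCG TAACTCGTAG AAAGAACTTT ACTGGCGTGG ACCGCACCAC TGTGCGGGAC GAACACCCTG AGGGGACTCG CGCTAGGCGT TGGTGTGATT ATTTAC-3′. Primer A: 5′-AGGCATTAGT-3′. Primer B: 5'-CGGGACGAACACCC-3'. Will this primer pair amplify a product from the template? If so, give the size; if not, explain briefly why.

Primer A (AGGCATTAGT) has reverse complement ACTAATGCCT, which matches the top strand at positions 86–95; primer A anneals to the top strand there with its 3' end pointing upstream toward position 86.
Primer B (CGGGACGAACACCC) matches the top strand directly at positions 165–178; it anneals to the bottom strand with its 3' end pointing downstream toward position 178.
The 3' ends diverge (primer A extends toward position 1, primer B toward position 216), so the primers never converge on a shared product.

No product — the primers' 3' ends point away from each other.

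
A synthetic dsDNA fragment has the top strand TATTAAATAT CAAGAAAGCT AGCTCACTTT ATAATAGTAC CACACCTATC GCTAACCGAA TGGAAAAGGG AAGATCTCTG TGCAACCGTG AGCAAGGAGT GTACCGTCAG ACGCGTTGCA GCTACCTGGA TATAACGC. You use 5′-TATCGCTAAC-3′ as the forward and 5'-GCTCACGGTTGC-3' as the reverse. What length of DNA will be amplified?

47 bp

Forward primer TATCGCTAAC is found on the top strand at positions 47–56.
Taking the reverse complement of GCTCACGGTTGC gives GCAACCGTGAGC, found at positions 82–93 on the template; the primer anneals here to the top strand with its 3' end pointing upstream.
Product length = (reverse-primer end) − (forward-primer start) + 1 = 93 − 47 + 1 = 47 bp.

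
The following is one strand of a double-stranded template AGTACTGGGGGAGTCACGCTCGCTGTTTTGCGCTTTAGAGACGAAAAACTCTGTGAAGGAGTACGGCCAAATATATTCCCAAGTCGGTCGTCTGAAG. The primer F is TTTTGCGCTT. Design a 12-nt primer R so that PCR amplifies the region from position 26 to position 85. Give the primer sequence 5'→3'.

The product's 3' end on the top strand is position 85.
The reverse primer anneals to the top strand over positions 74–85, i.e. to TATTCCCAAGTC.
Its sequence written 5'→3' is the reverse complement: GACTTGGGAATA.

5'-GACTTGGGAATA-3'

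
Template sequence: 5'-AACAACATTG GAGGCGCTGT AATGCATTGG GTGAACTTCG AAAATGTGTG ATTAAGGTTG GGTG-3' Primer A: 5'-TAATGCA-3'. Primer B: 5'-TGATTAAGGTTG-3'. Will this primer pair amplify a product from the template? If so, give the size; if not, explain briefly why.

Primer A (TAATGCA) matches the top strand at positions 20–26 (3' end points downstream).
Primer B (TGATTAAGGTTG) also matches the top strand directly, at positions 49–60 — its reverse complement CAACCTTAATCA is not present.
Both primers anneal to the bottom strand with 3' ends pointing the same way, so neither can prime synthesis back toward the other.

No product — both primers anneal to the same strand and extend in the same direction.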